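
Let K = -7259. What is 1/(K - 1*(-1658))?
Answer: -1/5601 ≈ -0.00017854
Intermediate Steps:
1/(K - 1*(-1658)) = 1/(-7259 - 1*(-1658)) = 1/(-7259 + 1658) = 1/(-5601) = -1/5601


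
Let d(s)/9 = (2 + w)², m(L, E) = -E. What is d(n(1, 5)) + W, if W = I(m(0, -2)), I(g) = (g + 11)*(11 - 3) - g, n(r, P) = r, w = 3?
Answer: 327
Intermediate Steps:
d(s) = 225 (d(s) = 9*(2 + 3)² = 9*5² = 9*25 = 225)
I(g) = 88 + 7*g (I(g) = (11 + g)*8 - g = (88 + 8*g) - g = 88 + 7*g)
W = 102 (W = 88 + 7*(-1*(-2)) = 88 + 7*2 = 88 + 14 = 102)
d(n(1, 5)) + W = 225 + 102 = 327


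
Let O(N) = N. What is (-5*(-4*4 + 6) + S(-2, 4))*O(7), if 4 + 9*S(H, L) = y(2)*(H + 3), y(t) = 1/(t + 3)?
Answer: 15617/45 ≈ 347.04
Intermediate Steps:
y(t) = 1/(3 + t)
S(H, L) = -17/45 + H/45 (S(H, L) = -4/9 + ((H + 3)/(3 + 2))/9 = -4/9 + ((3 + H)/5)/9 = -4/9 + (⅗ + H/5)/9 = -4/9 + (1/15 + H/45) = -17/45 + H/45)
(-5*(-4*4 + 6) + S(-2, 4))*O(7) = (-5*(-4*4 + 6) + (-17/45 + (1/45)*(-2)))*7 = (-5*(-16 + 6) + (-17/45 - 2/45))*7 = (-5*(-10) - 19/45)*7 = (50 - 19/45)*7 = (2231/45)*7 = 15617/45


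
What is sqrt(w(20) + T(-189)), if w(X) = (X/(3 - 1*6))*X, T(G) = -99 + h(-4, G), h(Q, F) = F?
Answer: 4*I*sqrt(237)/3 ≈ 20.526*I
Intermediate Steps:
T(G) = -99 + G
w(X) = -X**2/3 (w(X) = (X/(3 - 6))*X = (X/(-3))*X = (X*(-1/3))*X = (-X/3)*X = -X**2/3)
sqrt(w(20) + T(-189)) = sqrt(-1/3*20**2 + (-99 - 189)) = sqrt(-1/3*400 - 288) = sqrt(-400/3 - 288) = sqrt(-1264/3) = 4*I*sqrt(237)/3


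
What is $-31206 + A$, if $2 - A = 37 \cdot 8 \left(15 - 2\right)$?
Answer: $-35052$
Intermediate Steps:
$A = -3846$ ($A = 2 - 37 \cdot 8 \left(15 - 2\right) = 2 - 296 \left(15 - 2\right) = 2 - 296 \cdot 13 = 2 - 3848 = -3846$)
$-31206 + A = -31206 - 3846 = -35052$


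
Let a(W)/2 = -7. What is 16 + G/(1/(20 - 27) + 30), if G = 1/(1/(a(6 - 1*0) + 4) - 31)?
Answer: 1039914/64999 ≈ 15.999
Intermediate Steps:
a(W) = -14 (a(W) = 2*(-7) = -14)
G = -10/311 (G = 1/(1/(-14 + 4) - 31) = 1/(1/(-10) - 31) = 1/(-⅒ - 31) = 1/(-311/10) = -10/311 ≈ -0.032154)
16 + G/(1/(20 - 27) + 30) = 16 - 10/311/(1/(20 - 27) + 30) = 16 - 10/311/(1/(-7) + 30) = 16 - 10/311/(-⅐ + 30) = 16 - 10/311/(209/7) = 16 + (7/209)*(-10/311) = 16 - 70/64999 = 1039914/64999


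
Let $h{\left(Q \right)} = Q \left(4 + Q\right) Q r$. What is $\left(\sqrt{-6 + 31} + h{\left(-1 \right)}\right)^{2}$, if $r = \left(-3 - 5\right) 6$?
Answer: $19321$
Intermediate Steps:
$r = -48$ ($r = \left(-8\right) 6 = -48$)
$h{\left(Q \right)} = - 48 Q^{2} \left(4 + Q\right)$ ($h{\left(Q \right)} = Q \left(4 + Q\right) Q \left(-48\right) = Q^{2} \left(4 + Q\right) \left(-48\right) = - 48 Q^{2} \left(4 + Q\right)$)
$\left(\sqrt{-6 + 31} + h{\left(-1 \right)}\right)^{2} = \left(\sqrt{-6 + 31} + 48 \left(-1\right)^{2} \left(-4 - -1\right)\right)^{2} = \left(\sqrt{25} + 48 \cdot 1 \left(-4 + 1\right)\right)^{2} = \left(5 + 48 \cdot 1 \left(-3\right)\right)^{2} = \left(5 - 144\right)^{2} = \left(-139\right)^{2} = 19321$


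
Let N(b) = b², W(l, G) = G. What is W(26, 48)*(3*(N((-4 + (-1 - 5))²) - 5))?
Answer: 1439280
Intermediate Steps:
W(26, 48)*(3*(N((-4 + (-1 - 5))²) - 5)) = 48*(3*(((-4 + (-1 - 5))²)² - 5)) = 48*(3*(((-4 - 6)²)² - 5)) = 48*(3*(((-10)²)² - 5)) = 48*(3*(100² - 5)) = 48*(3*(10000 - 5)) = 48*(3*9995) = 48*29985 = 1439280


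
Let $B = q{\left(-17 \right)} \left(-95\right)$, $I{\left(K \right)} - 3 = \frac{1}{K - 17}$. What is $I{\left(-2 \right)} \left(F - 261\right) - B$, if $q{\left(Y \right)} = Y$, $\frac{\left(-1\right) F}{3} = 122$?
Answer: $-3463$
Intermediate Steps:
$F = -366$ ($F = \left(-3\right) 122 = -366$)
$I{\left(K \right)} = 3 + \frac{1}{-17 + K}$ ($I{\left(K \right)} = 3 + \frac{1}{K - 17} = 3 + \frac{1}{-17 + K}$)
$B = 1615$ ($B = \left(-17\right) \left(-95\right) = 1615$)
$I{\left(-2 \right)} \left(F - 261\right) - B = \frac{-50 + 3 \left(-2\right)}{-17 - 2} \left(-366 - 261\right) - 1615 = \frac{-50 - 6}{-19} \left(-627\right) - 1615 = \left(- \frac{1}{19}\right) \left(-56\right) \left(-627\right) - 1615 = \frac{56}{19} \left(-627\right) - 1615 = -1848 - 1615 = -3463$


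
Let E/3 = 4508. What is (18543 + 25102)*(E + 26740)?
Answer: 1757322280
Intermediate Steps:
E = 13524 (E = 3*4508 = 13524)
(18543 + 25102)*(E + 26740) = (18543 + 25102)*(13524 + 26740) = 43645*40264 = 1757322280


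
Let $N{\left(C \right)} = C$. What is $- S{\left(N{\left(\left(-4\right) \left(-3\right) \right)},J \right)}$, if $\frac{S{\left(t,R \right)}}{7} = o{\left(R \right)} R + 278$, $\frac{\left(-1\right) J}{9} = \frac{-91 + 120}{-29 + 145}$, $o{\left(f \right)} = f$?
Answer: $- \frac{31703}{16} \approx -1981.4$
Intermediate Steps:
$J = - \frac{9}{4}$ ($J = - 9 \frac{-91 + 120}{-29 + 145} = - 9 \cdot \frac{29}{116} = - 9 \cdot 29 \cdot \frac{1}{116} = \left(-9\right) \frac{1}{4} = - \frac{9}{4} \approx -2.25$)
$S{\left(t,R \right)} = 1946 + 7 R^{2}$ ($S{\left(t,R \right)} = 7 \left(R R + 278\right) = 7 \left(R^{2} + 278\right) = 7 \left(278 + R^{2}\right) = 1946 + 7 R^{2}$)
$- S{\left(N{\left(\left(-4\right) \left(-3\right) \right)},J \right)} = - (1946 + 7 \left(- \frac{9}{4}\right)^{2}) = - (1946 + 7 \cdot \frac{81}{16}) = - (1946 + \frac{567}{16}) = \left(-1\right) \frac{31703}{16} = - \frac{31703}{16}$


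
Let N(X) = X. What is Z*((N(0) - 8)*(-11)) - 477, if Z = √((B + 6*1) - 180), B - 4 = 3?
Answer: -477 + 88*I*√167 ≈ -477.0 + 1137.2*I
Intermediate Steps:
B = 7 (B = 4 + 3 = 7)
Z = I*√167 (Z = √((7 + 6*1) - 180) = √((7 + 6) - 180) = √(13 - 180) = √(-167) = I*√167 ≈ 12.923*I)
Z*((N(0) - 8)*(-11)) - 477 = (I*√167)*((0 - 8)*(-11)) - 477 = (I*√167)*(-8*(-11)) - 477 = (I*√167)*88 - 477 = 88*I*√167 - 477 = -477 + 88*I*√167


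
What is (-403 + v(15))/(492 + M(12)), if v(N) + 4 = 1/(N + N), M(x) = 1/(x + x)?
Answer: -48836/59045 ≈ -0.82710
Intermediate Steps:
M(x) = 1/(2*x)
v(N) = -4 + 1/(2*N) (v(N) = -4 + 1/(N + N) = -4 + 1/(2*N))
(-403 + v(15))/(492 + M(12)) = (-403 + (-4 + (½)/15))/(492 + (½)/12) = (-403 + (-4 + (½)*(1/15)))/(492 + (½)*(1/12)) = (-403 + (-4 + 1/30))/(492 + 1/24) = (-403 - 119/30)/(11809/24) = -12209/30*24/11809 = -48836/59045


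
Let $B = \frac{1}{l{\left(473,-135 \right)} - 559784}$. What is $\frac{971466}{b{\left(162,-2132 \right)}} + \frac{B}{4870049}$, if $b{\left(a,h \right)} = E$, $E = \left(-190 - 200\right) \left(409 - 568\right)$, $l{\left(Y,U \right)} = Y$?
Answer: $\frac{49002759504980266}{3127912986047785} \approx 15.666$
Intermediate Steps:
$E = 62010$ ($E = \left(-390\right) \left(-159\right) = 62010$)
$b{\left(a,h \right)} = 62010$
$B = - \frac{1}{559311}$ ($B = \frac{1}{473 - 559784} = \frac{1}{-559311} = - \frac{1}{559311} \approx -1.7879 \cdot 10^{-6}$)
$\frac{971466}{b{\left(162,-2132 \right)}} + \frac{B}{4870049} = \frac{971466}{62010} - \frac{1}{559311 \cdot 4870049} = 971466 \cdot \frac{1}{62010} - \frac{1}{2723871976239} = \frac{161911}{10335} - \frac{1}{2723871976239} = \frac{49002759504980266}{3127912986047785}$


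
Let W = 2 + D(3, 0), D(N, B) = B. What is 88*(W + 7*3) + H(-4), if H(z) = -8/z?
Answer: 2026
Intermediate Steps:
W = 2 (W = 2 + 0 = 2)
88*(W + 7*3) + H(-4) = 88*(2 + 7*3) - 8/(-4) = 88*(2 + 21) - 8*(-¼) = 88*23 + 2 = 2024 + 2 = 2026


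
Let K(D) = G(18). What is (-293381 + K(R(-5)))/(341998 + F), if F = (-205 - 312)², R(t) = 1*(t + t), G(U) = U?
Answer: -41909/87041 ≈ -0.48149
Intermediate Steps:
R(t) = 2*t (R(t) = 1*(2*t) = 2*t)
K(D) = 18
F = 267289 (F = (-517)² = 267289)
(-293381 + K(R(-5)))/(341998 + F) = (-293381 + 18)/(341998 + 267289) = -293363/609287 = -293363*1/609287 = -41909/87041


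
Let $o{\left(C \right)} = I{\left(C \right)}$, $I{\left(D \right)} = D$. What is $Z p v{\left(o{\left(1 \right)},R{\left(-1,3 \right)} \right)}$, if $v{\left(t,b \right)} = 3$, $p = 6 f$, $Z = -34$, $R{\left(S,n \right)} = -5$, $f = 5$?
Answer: $-3060$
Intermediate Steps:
$o{\left(C \right)} = C$
$p = 30$ ($p = 6 \cdot 5 = 30$)
$Z p v{\left(o{\left(1 \right)},R{\left(-1,3 \right)} \right)} = \left(-34\right) 30 \cdot 3 = \left(-1020\right) 3 = -3060$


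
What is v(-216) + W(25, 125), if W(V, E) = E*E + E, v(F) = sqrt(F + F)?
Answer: 15750 + 12*I*sqrt(3) ≈ 15750.0 + 20.785*I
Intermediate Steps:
v(F) = sqrt(2)*sqrt(F) (v(F) = sqrt(2*F) = sqrt(2)*sqrt(F))
W(V, E) = E + E**2 (W(V, E) = E**2 + E = E + E**2)
v(-216) + W(25, 125) = sqrt(2)*sqrt(-216) + 125*(1 + 125) = sqrt(2)*(6*I*sqrt(6)) + 125*126 = 12*I*sqrt(3) + 15750 = 15750 + 12*I*sqrt(3)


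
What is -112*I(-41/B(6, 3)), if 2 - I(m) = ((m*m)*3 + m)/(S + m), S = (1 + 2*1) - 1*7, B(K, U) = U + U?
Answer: -8008/5 ≈ -1601.6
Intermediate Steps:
B(K, U) = 2*U
S = -4 (S = (1 + 2) - 7 = 3 - 7 = -4)
I(m) = 2 - (m + 3*m²)/(-4 + m) (I(m) = 2 - ((m*m)*3 + m)/(-4 + m) = 2 - (m²*3 + m)/(-4 + m) = 2 - (3*m² + m)/(-4 + m) = 2 - (m + 3*m²)/(-4 + m))
-112*I(-41/B(6, 3)) = -112*(-8 - 41/(2*3) - 3*(-41/(2*3))²)/(-4 - 41/(2*3)) = -112*(-8 - 41/6 - 3*(-41/6)²)/(-4 - 41/6) = -112*(-8 - 41/6 - 3*1681/36)/(-65/6) = -(-672)*(-8 - 41/6 - 1681/12)/65 = -(-672)*(-1859)/(65*12) = -112*143/10 = -8008/5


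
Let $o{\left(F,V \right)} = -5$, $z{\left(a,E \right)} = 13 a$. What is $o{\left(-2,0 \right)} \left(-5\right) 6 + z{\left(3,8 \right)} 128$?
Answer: $5142$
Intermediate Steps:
$o{\left(-2,0 \right)} \left(-5\right) 6 + z{\left(3,8 \right)} 128 = \left(-5\right) \left(-5\right) 6 + 13 \cdot 3 \cdot 128 = 25 \cdot 6 + 39 \cdot 128 = 150 + 4992 = 5142$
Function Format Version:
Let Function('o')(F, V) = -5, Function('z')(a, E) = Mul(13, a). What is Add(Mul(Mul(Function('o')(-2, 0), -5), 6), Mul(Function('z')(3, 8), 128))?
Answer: 5142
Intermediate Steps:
Add(Mul(Mul(Function('o')(-2, 0), -5), 6), Mul(Function('z')(3, 8), 128)) = Add(Mul(Mul(-5, -5), 6), Mul(Mul(13, 3), 128)) = Add(Mul(25, 6), Mul(39, 128)) = Add(150, 4992) = 5142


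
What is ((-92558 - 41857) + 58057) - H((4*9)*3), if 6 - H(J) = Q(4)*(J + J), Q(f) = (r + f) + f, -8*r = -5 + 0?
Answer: -74501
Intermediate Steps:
r = 5/8 (r = -(-5 + 0)/8 = -⅛*(-5) = 5/8 ≈ 0.62500)
Q(f) = 5/8 + 2*f (Q(f) = (5/8 + f) + f = 5/8 + 2*f)
H(J) = 6 - 69*J/4 (H(J) = 6 - (5/8 + 2*4)*(J + J) = 6 - (5/8 + 8)*2*J = 6 - 69*2*J/8 = 6 - 69*J/4)
((-92558 - 41857) + 58057) - H((4*9)*3) = ((-92558 - 41857) + 58057) - (6 - 69*4*9*3/4) = (-134415 + 58057) - (6 - 621*3) = -76358 - (6 - 69/4*108) = -76358 - (6 - 1863) = -76358 - 1*(-1857) = -76358 + 1857 = -74501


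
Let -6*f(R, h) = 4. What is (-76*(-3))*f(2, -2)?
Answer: -152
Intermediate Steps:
f(R, h) = -2/3 (f(R, h) = -1/6*4 = -2/3)
(-76*(-3))*f(2, -2) = -76*(-3)*(-2/3) = -19*(-12)*(-2/3) = 228*(-2/3) = -152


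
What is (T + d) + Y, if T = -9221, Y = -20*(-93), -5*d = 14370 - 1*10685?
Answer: -8098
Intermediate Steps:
d = -737 (d = -(14370 - 1*10685)/5 = -(14370 - 10685)/5 = -⅕*3685 = -737)
Y = 1860
(T + d) + Y = (-9221 - 737) + 1860 = -9958 + 1860 = -8098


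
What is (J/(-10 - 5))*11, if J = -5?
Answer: 11/3 ≈ 3.6667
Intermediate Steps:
(J/(-10 - 5))*11 = (-5/(-10 - 5))*11 = (-5/(-15))*11 = -1/15*(-5)*11 = (⅓)*11 = 11/3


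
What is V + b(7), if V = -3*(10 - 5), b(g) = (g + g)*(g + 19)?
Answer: 349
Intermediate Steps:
b(g) = 2*g*(19 + g) (b(g) = (2*g)*(19 + g) = 2*g*(19 + g))
V = -15 (V = -3*5 = -15)
V + b(7) = -15 + 2*7*(19 + 7) = -15 + 2*7*26 = -15 + 364 = 349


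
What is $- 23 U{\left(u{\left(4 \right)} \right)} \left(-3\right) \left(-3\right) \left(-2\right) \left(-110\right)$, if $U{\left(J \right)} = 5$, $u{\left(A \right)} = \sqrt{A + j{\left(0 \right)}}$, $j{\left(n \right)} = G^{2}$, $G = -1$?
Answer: $-227700$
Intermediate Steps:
$j{\left(n \right)} = 1$ ($j{\left(n \right)} = \left(-1\right)^{2} = 1$)
$u{\left(A \right)} = \sqrt{1 + A}$ ($u{\left(A \right)} = \sqrt{A + 1} = \sqrt{1 + A}$)
$- 23 U{\left(u{\left(4 \right)} \right)} \left(-3\right) \left(-3\right) \left(-2\right) \left(-110\right) = \left(-23\right) 5 \left(-3\right) \left(-3\right) \left(-2\right) \left(-110\right) = - 115 \cdot 9 \left(-2\right) \left(-110\right) = \left(-115\right) \left(-18\right) \left(-110\right) = 2070 \left(-110\right) = -227700$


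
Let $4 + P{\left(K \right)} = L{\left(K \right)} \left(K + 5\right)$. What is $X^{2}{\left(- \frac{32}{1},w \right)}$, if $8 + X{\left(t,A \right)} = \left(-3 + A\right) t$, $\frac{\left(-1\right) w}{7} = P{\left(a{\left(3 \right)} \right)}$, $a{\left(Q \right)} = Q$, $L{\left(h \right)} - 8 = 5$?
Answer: $505710144$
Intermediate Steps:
$L{\left(h \right)} = 13$ ($L{\left(h \right)} = 8 + 5 = 13$)
$P{\left(K \right)} = 61 + 13 K$ ($P{\left(K \right)} = -4 + 13 \left(K + 5\right) = -4 + 13 \left(5 + K\right) = -4 + \left(65 + 13 K\right) = 61 + 13 K$)
$w = -700$ ($w = - 7 \left(61 + 13 \cdot 3\right) = - 7 \left(61 + 39\right) = \left(-7\right) 100 = -700$)
$X{\left(t,A \right)} = -8 + t \left(-3 + A\right)$ ($X{\left(t,A \right)} = -8 + \left(-3 + A\right) t = -8 + t \left(-3 + A\right)$)
$X^{2}{\left(- \frac{32}{1},w \right)} = \left(-8 - 3 \left(- \frac{32}{1}\right) - 700 \left(- \frac{32}{1}\right)\right)^{2} = \left(-8 - 3 \left(\left(-32\right) 1\right) - 700 \left(\left(-32\right) 1\right)\right)^{2} = \left(-8 - -96 - -22400\right)^{2} = \left(-8 + 96 + 22400\right)^{2} = 22488^{2} = 505710144$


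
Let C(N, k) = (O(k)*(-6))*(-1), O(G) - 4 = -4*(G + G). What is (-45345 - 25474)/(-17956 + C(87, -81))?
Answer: 70819/14044 ≈ 5.0426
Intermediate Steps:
O(G) = 4 - 8*G (O(G) = 4 - 4*(G + G) = 4 - 8*G)
C(N, k) = 24 - 48*k (C(N, k) = ((4 - 8*k)*(-6))*(-1) = (-24 + 48*k)*(-1) = 24 - 48*k)
(-45345 - 25474)/(-17956 + C(87, -81)) = (-45345 - 25474)/(-17956 + (24 - 48*(-81))) = -70819/(-17956 + (24 + 3888)) = -70819/(-17956 + 3912) = -70819/(-14044) = -70819*(-1/14044) = 70819/14044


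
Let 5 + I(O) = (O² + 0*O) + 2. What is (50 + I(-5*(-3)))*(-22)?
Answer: -5984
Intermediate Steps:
I(O) = -3 + O² (I(O) = -5 + ((O² + 0*O) + 2) = -5 + ((O² + 0) + 2) = -5 + (O² + 2) = -5 + (2 + O²) = -3 + O²)
(50 + I(-5*(-3)))*(-22) = (50 + (-3 + (-5*(-3))²))*(-22) = (50 + (-3 + 15²))*(-22) = (50 + (-3 + 225))*(-22) = (50 + 222)*(-22) = 272*(-22) = -5984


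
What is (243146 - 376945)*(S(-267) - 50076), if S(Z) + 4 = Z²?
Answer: -2837742991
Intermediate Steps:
S(Z) = -4 + Z²
(243146 - 376945)*(S(-267) - 50076) = (243146 - 376945)*((-4 + (-267)²) - 50076) = -133799*((-4 + 71289) - 50076) = -133799*(71285 - 50076) = -133799*21209 = -2837742991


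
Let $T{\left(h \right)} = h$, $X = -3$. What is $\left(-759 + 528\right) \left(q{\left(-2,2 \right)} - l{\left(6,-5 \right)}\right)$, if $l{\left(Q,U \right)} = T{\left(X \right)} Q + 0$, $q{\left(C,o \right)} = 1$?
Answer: $-4389$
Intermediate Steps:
$l{\left(Q,U \right)} = - 3 Q$ ($l{\left(Q,U \right)} = - 3 Q + 0 = - 3 Q$)
$\left(-759 + 528\right) \left(q{\left(-2,2 \right)} - l{\left(6,-5 \right)}\right) = \left(-759 + 528\right) \left(1 - \left(-3\right) 6\right) = - 231 \left(1 - -18\right) = - 231 \left(1 + 18\right) = \left(-231\right) 19 = -4389$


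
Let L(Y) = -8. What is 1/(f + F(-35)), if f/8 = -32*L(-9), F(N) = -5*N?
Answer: 1/2223 ≈ 0.00044984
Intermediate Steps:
f = 2048 (f = 8*(-32*(-8)) = 8*256 = 2048)
1/(f + F(-35)) = 1/(2048 - 5*(-35)) = 1/(2048 + 175) = 1/2223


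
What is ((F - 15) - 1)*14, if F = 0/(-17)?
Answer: -224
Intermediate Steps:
F = 0 (F = 0*(-1/17) = 0)
((F - 15) - 1)*14 = ((0 - 15) - 1)*14 = (-15 - 1)*14 = -16*14 = -224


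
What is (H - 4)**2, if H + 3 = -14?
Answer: 441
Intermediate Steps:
H = -17 (H = -3 - 14 = -17)
(H - 4)**2 = (-17 - 4)**2 = (-21)**2 = 441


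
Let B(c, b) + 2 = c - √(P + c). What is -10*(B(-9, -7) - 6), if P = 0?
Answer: 170 + 30*I ≈ 170.0 + 30.0*I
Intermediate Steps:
B(c, b) = -2 + c - √c (B(c, b) = -2 + (c - √(0 + c)) = -2 + (c - √c) = -2 + c - √c)
-10*(B(-9, -7) - 6) = -10*((-2 - 9 - √(-9)) - 6) = -10*((-2 - 9 - 3*I) - 6) = -10*((-11 - 3*I) - 6) = -10*(-17 - 3*I) = 170 + 30*I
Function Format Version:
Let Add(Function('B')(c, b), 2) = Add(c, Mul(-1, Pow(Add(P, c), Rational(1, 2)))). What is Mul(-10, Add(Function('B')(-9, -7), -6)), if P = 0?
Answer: Add(170, Mul(30, I)) ≈ Add(170.00, Mul(30.000, I))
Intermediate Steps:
Function('B')(c, b) = Add(-2, c, Mul(-1, Pow(c, Rational(1, 2)))) (Function('B')(c, b) = Add(-2, Add(c, Mul(-1, Pow(Add(0, c), Rational(1, 2))))) = Add(-2, Add(c, Mul(-1, Pow(c, Rational(1, 2))))) = Add(-2, c, Mul(-1, Pow(c, Rational(1, 2)))))
Mul(-10, Add(Function('B')(-9, -7), -6)) = Mul(-10, Add(Add(-2, -9, Mul(-1, Pow(-9, Rational(1, 2)))), -6)) = Mul(-10, Add(Add(-2, -9, Mul(-1, Mul(3, I))), -6)) = Mul(-10, Add(Add(-2, -9, Mul(-3, I)), -6)) = Mul(-10, Add(Add(-11, Mul(-3, I)), -6)) = Mul(-10, Add(-17, Mul(-3, I))) = Add(170, Mul(30, I))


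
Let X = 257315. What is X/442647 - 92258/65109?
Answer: -8028068197/9606767841 ≈ -0.83567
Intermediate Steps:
X/442647 - 92258/65109 = 257315/442647 - 92258/65109 = -8028068197/9606767841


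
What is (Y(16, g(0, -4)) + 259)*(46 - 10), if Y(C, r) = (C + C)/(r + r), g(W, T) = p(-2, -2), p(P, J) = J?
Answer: 9036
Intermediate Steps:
g(W, T) = -2
Y(C, r) = C/r (Y(C, r) = (2*C)/((2*r)) = (2*C)*(1/(2*r)) = C/r)
(Y(16, g(0, -4)) + 259)*(46 - 10) = (16/(-2) + 259)*(46 - 10) = (16*(-1/2) + 259)*36 = (-8 + 259)*36 = 251*36 = 9036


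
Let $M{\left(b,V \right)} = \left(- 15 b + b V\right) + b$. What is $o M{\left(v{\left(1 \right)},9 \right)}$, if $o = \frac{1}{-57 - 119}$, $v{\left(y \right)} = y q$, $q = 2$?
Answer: $\frac{5}{88} \approx 0.056818$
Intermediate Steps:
$v{\left(y \right)} = 2 y$ ($v{\left(y \right)} = y 2 = 2 y$)
$M{\left(b,V \right)} = - 14 b + V b$ ($M{\left(b,V \right)} = \left(- 15 b + V b\right) + b = - 14 b + V b$)
$o = - \frac{1}{176}$ ($o = \frac{1}{-176} = - \frac{1}{176} \approx -0.0056818$)
$o M{\left(v{\left(1 \right)},9 \right)} = - \frac{2 \cdot 1 \left(-14 + 9\right)}{176} = - \frac{2 \left(-5\right)}{176} = \left(- \frac{1}{176}\right) \left(-10\right) = \frac{5}{88}$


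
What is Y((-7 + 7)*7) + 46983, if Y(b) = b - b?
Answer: 46983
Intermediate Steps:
Y(b) = 0
Y((-7 + 7)*7) + 46983 = 0 + 46983 = 46983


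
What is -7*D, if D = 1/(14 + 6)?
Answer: -7/20 ≈ -0.35000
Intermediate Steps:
D = 1/20 ≈ 0.050000
-7*D = -7*1/20 = -7/20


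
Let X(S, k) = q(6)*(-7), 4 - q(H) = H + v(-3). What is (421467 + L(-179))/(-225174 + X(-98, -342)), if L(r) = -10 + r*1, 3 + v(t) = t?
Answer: -210639/112601 ≈ -1.8707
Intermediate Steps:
v(t) = -3 + t
q(H) = 10 - H (q(H) = 4 - (H + (-3 - 3)) = 4 - (H - 6) = 4 - (-6 + H) = 4 + (6 - H) = 10 - H)
L(r) = -10 + r
X(S, k) = -28 (X(S, k) = (10 - 1*6)*(-7) = (10 - 6)*(-7) = 4*(-7) = -28)
(421467 + L(-179))/(-225174 + X(-98, -342)) = (421467 + (-10 - 179))/(-225174 - 28) = (421467 - 189)/(-225202) = 421278*(-1/225202) = -210639/112601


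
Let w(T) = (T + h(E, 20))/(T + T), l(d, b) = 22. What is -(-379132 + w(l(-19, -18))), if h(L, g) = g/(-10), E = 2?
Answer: 4170447/11 ≈ 3.7913e+5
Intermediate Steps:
h(L, g) = -g/10 (h(L, g) = g*(-⅒) = -g/10)
w(T) = (-2 + T)/(2*T) (w(T) = (T - ⅒*20)/(T + T) = (T - 2)/((2*T)) = (-2 + T)*(1/(2*T)) = (-2 + T)/(2*T))
-(-379132 + w(l(-19, -18))) = -(-379132 + (½)*(-2 + 22)/22) = -(-379132 + (½)*(1/22)*20) = -(-379132 + 5/11) = -1*(-4170447/11) = 4170447/11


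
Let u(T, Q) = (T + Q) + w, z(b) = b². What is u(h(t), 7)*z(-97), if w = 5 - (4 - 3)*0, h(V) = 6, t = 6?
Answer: 169362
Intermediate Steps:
w = 5 (w = 5 - 0 = 5 - 1*0 = 5 + 0 = 5)
u(T, Q) = 5 + Q + T (u(T, Q) = (T + Q) + 5 = (Q + T) + 5 = 5 + Q + T)
u(h(t), 7)*z(-97) = (5 + 7 + 6)*(-97)² = 18*9409 = 169362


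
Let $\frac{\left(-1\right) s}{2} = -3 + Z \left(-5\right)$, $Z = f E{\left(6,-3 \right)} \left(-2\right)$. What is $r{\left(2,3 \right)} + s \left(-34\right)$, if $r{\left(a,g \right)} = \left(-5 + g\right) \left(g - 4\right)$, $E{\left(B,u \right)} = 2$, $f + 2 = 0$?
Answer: $-2922$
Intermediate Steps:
$f = -2$ ($f = -2 + 0 = -2$)
$Z = 8$ ($Z = \left(-2\right) 2 \left(-2\right) = \left(-4\right) \left(-2\right) = 8$)
$r{\left(a,g \right)} = \left(-5 + g\right) \left(-4 + g\right)$
$s = 86$ ($s = - 2 \left(-3 + 8 \left(-5\right)\right) = - 2 \left(-3 - 40\right) = \left(-2\right) \left(-43\right) = 86$)
$r{\left(2,3 \right)} + s \left(-34\right) = \left(20 + 3^{2} - 27\right) + 86 \left(-34\right) = \left(20 + 9 - 27\right) - 2924 = 2 - 2924 = -2922$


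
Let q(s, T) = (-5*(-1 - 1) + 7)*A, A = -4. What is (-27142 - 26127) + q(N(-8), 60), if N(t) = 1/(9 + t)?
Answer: -53337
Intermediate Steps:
q(s, T) = -68 (q(s, T) = (-5*(-1 - 1) + 7)*(-4) = (-5*(-2) + 7)*(-4) = (10 + 7)*(-4) = 17*(-4) = -68)
(-27142 - 26127) + q(N(-8), 60) = (-27142 - 26127) - 68 = -53269 - 68 = -53337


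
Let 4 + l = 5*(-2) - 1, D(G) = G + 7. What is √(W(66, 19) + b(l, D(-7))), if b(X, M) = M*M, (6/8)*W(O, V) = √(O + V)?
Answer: 2*√3*85^(¼)/3 ≈ 3.5061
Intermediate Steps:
D(G) = 7 + G
l = -15 (l = -4 + (5*(-2) - 1) = -4 + (-10 - 1) = -4 - 11 = -15)
W(O, V) = 4*√(O + V)/3
b(X, M) = M²
√(W(66, 19) + b(l, D(-7))) = √(4*√(66 + 19)/3 + (7 - 7)²) = √(4*√85/3 + 0²) = √(4*√85/3 + 0) = √(4*√85/3) = 2*√3*3^(¾)*255^(¼)/9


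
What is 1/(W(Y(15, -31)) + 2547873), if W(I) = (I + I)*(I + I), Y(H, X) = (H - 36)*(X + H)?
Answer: 1/2999457 ≈ 3.3339e-7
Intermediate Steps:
Y(H, X) = (-36 + H)*(H + X)
W(I) = 4*I² (W(I) = (2*I)*(2*I) = 4*I²)
1/(W(Y(15, -31)) + 2547873) = 1/(4*(15² - 36*15 - 36*(-31) + 15*(-31))² + 2547873) = 1/(4*(225 - 540 + 1116 - 465)² + 2547873) = 1/(4*336² + 2547873) = 1/(4*112896 + 2547873) = 1/(451584 + 2547873) = 1/2999457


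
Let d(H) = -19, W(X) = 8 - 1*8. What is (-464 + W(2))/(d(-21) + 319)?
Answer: -116/75 ≈ -1.5467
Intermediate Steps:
W(X) = 0 (W(X) = 8 - 8 = 0)
(-464 + W(2))/(d(-21) + 319) = (-464 + 0)/(-19 + 319) = -464/300 = -464*1/300 = -116/75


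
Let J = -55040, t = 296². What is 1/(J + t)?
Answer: 1/32576 ≈ 3.0697e-5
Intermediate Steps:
t = 87616
1/(J + t) = 1/(-55040 + 87616) = 1/32576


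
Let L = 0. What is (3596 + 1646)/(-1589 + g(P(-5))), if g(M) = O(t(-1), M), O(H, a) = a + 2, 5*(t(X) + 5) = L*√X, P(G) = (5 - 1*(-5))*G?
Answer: -5242/1637 ≈ -3.2022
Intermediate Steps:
P(G) = 10*G (P(G) = (5 + 5)*G = 10*G)
t(X) = -5 (t(X) = -5 + (0*√X)/5 = -5 + (⅕)*0 = -5 + 0 = -5)
O(H, a) = 2 + a
g(M) = 2 + M
(3596 + 1646)/(-1589 + g(P(-5))) = (3596 + 1646)/(-1589 + (2 + 10*(-5))) = 5242/(-1589 + (2 - 50)) = 5242/(-1589 - 48) = 5242/(-1637) = 5242*(-1/1637) = -5242/1637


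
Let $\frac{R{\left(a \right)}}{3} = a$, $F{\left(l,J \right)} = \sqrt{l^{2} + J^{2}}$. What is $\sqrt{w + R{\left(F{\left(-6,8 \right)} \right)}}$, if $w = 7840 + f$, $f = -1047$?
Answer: $\sqrt{6823} \approx 82.601$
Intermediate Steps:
$F{\left(l,J \right)} = \sqrt{J^{2} + l^{2}}$
$R{\left(a \right)} = 3 a$
$w = 6793$ ($w = 7840 - 1047 = 6793$)
$\sqrt{w + R{\left(F{\left(-6,8 \right)} \right)}} = \sqrt{6793 + 3 \sqrt{8^{2} + \left(-6\right)^{2}}} = \sqrt{6793 + 3 \sqrt{64 + 36}} = \sqrt{6793 + 3 \sqrt{100}} = \sqrt{6793 + 3 \cdot 10} = \sqrt{6793 + 30} = \sqrt{6823}$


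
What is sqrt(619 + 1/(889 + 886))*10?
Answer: 2*sqrt(78009546)/71 ≈ 248.80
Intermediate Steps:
sqrt(619 + 1/(889 + 886))*10 = sqrt(619 + 1/1775)*10 = sqrt(1098726/1775)*10 = (sqrt(78009546)/355)*10 = 2*sqrt(78009546)/71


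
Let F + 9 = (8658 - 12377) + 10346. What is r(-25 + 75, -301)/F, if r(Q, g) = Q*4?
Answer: 100/3309 ≈ 0.030221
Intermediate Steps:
r(Q, g) = 4*Q
F = 6618 (F = -9 + ((8658 - 12377) + 10346) = -9 + (-3719 + 10346) = -9 + 6627 = 6618)
r(-25 + 75, -301)/F = (4*(-25 + 75))/6618 = (4*50)*(1/6618) = 200*(1/6618) = 100/3309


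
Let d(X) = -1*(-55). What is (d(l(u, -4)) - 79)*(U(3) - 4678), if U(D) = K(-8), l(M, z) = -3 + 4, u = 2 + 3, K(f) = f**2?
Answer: 110736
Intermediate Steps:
u = 5
l(M, z) = 1
d(X) = 55
U(D) = 64 (U(D) = (-8)**2 = 64)
(d(l(u, -4)) - 79)*(U(3) - 4678) = (55 - 79)*(64 - 4678) = -24*(-4614) = 110736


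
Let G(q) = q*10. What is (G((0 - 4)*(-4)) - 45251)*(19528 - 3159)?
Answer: -738094579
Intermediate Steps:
G(q) = 10*q
(G((0 - 4)*(-4)) - 45251)*(19528 - 3159) = (10*((0 - 4)*(-4)) - 45251)*(19528 - 3159) = (10*(-4*(-4)) - 45251)*16369 = (10*16 - 45251)*16369 = (160 - 45251)*16369 = -45091*16369 = -738094579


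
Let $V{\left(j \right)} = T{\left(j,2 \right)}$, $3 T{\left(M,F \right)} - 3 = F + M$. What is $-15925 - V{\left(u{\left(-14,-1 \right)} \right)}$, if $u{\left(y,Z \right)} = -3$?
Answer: $- \frac{47777}{3} \approx -15926.0$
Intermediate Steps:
$T{\left(M,F \right)} = 1 + \frac{F}{3} + \frac{M}{3}$ ($T{\left(M,F \right)} = 1 + \frac{F + M}{3} = 1 + \left(\frac{F}{3} + \frac{M}{3}\right) = 1 + \frac{F}{3} + \frac{M}{3}$)
$V{\left(j \right)} = \frac{5}{3} + \frac{j}{3}$ ($V{\left(j \right)} = 1 + \frac{1}{3} \cdot 2 + \frac{j}{3} = 1 + \frac{2}{3} + \frac{j}{3} = \frac{5}{3} + \frac{j}{3}$)
$-15925 - V{\left(u{\left(-14,-1 \right)} \right)} = -15925 - \left(\frac{5}{3} + \frac{1}{3} \left(-3\right)\right) = -15925 - \left(\frac{5}{3} - 1\right) = -15925 - \frac{2}{3} = - \frac{47777}{3}$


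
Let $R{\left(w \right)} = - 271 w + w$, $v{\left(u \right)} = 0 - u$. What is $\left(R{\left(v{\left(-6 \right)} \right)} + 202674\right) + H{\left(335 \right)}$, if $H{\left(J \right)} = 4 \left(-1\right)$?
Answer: $201050$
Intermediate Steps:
$H{\left(J \right)} = -4$
$v{\left(u \right)} = - u$
$R{\left(w \right)} = - 270 w$
$\left(R{\left(v{\left(-6 \right)} \right)} + 202674\right) + H{\left(335 \right)} = \left(- 270 \left(\left(-1\right) \left(-6\right)\right) + 202674\right) - 4 = \left(\left(-270\right) 6 + 202674\right) - 4 = \left(-1620 + 202674\right) - 4 = 201054 - 4 = 201050$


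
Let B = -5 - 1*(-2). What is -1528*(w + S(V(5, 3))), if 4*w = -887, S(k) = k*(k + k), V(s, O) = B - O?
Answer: 228818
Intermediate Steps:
B = -3 (B = -5 + 2 = -3)
V(s, O) = -3 - O
S(k) = 2*k² (S(k) = k*(2*k) = 2*k²)
w = -887/4 (w = (¼)*(-887) = -887/4 ≈ -221.75)
-1528*(w + S(V(5, 3))) = -1528*(-887/4 + 2*(-3 - 1*3)²) = -1528*(-887/4 + 2*(-3 - 3)²) = -1528*(-887/4 + 2*(-6)²) = -1528*(-887/4 + 2*36) = -1528*(-887/4 + 72) = -1528*(-599/4) = 228818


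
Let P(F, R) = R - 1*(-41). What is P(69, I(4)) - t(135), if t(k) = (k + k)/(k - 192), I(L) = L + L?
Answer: 1021/19 ≈ 53.737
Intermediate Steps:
I(L) = 2*L
P(F, R) = 41 + R (P(F, R) = R + 41 = 41 + R)
t(k) = 2*k/(-192 + k) (t(k) = (2*k)/(-192 + k) = 2*k/(-192 + k))
P(69, I(4)) - t(135) = (41 + 2*4) - 2*135/(-192 + 135) = (41 + 8) - 2*135/(-57) = 49 - 2*135*(-1)/57 = 49 - 1*(-90/19) = 49 + 90/19 = 1021/19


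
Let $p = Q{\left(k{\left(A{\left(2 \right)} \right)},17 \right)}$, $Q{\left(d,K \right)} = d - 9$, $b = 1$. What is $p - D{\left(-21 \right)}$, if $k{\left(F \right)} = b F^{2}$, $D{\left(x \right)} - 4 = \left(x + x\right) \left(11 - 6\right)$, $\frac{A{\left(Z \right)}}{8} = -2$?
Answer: $453$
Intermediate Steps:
$A{\left(Z \right)} = -16$ ($A{\left(Z \right)} = 8 \left(-2\right) = -16$)
$D{\left(x \right)} = 4 + 10 x$ ($D{\left(x \right)} = 4 + \left(x + x\right) \left(11 - 6\right) = 4 + 2 x 5 = 4 + 10 x$)
$k{\left(F \right)} = F^{2}$ ($k{\left(F \right)} = 1 F^{2} = F^{2}$)
$Q{\left(d,K \right)} = -9 + d$
$p = 247$ ($p = -9 + \left(-16\right)^{2} = -9 + 256 = 247$)
$p - D{\left(-21 \right)} = 247 - \left(4 + 10 \left(-21\right)\right) = 247 - \left(4 - 210\right) = 247 - -206 = 247 + 206 = 453$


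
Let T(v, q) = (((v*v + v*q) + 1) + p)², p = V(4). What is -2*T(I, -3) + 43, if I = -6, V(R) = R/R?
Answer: -6229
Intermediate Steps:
V(R) = 1
p = 1
T(v, q) = (2 + v² + q*v)² (T(v, q) = (((v*v + v*q) + 1) + 1)² = (((v² + q*v) + 1) + 1)² = ((1 + v² + q*v) + 1)² = (2 + v² + q*v)²)
-2*T(I, -3) + 43 = -2*(2 + (-6)² - 3*(-6))² + 43 = -2*(2 + 36 + 18)² + 43 = -2*56² + 43 = -2*3136 + 43 = -6272 + 43 = -6229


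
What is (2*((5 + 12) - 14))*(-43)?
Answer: -258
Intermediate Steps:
(2*((5 + 12) - 14))*(-43) = (2*(17 - 14))*(-43) = (2*3)*(-43) = 6*(-43) = -258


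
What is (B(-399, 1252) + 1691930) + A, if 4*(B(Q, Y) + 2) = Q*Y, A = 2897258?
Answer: 4464299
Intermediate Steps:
B(Q, Y) = -2 + Q*Y/4 (B(Q, Y) = -2 + (Q*Y)/4 = -2 + Q*Y/4)
(B(-399, 1252) + 1691930) + A = ((-2 + (¼)*(-399)*1252) + 1691930) + 2897258 = ((-2 - 124887) + 1691930) + 2897258 = (-124889 + 1691930) + 2897258 = 1567041 + 2897258 = 4464299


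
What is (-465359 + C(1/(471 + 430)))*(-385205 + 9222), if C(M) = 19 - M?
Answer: 157638896603203/901 ≈ 1.7496e+11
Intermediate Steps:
(-465359 + C(1/(471 + 430)))*(-385205 + 9222) = (-465359 + (19 - 1/(471 + 430)))*(-385205 + 9222) = (-465359 + (19 - 1/901))*(-375983) = (-465359 + 17118/901)*(-375983) = -419271341/901*(-375983) = 157638896603203/901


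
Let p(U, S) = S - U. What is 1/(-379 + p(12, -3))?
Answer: -1/394 ≈ -0.0025381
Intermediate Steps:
1/(-379 + p(12, -3)) = 1/(-379 + (-3 - 1*12)) = 1/(-379 + (-3 - 12)) = 1/(-379 - 15) = 1/(-394) = -1/394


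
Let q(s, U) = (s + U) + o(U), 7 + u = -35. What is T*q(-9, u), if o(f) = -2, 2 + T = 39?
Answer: -1961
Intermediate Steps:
T = 37 (T = -2 + 39 = 37)
u = -42 (u = -7 - 35 = -42)
q(s, U) = -2 + U + s (q(s, U) = (s + U) - 2 = (U + s) - 2 = -2 + U + s)
T*q(-9, u) = 37*(-2 - 42 - 9) = 37*(-53) = -1961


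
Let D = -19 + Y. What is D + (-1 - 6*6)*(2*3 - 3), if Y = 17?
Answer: -113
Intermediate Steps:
D = -2 (D = -19 + 17 = -2)
D + (-1 - 6*6)*(2*3 - 3) = -2 + (-1 - 6*6)*(2*3 - 3) = -2 + (-1 - 36)*(6 - 3) = -2 - 37*3 = -2 - 111 = -113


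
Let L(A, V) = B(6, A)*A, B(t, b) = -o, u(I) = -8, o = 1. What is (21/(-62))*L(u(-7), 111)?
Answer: -84/31 ≈ -2.7097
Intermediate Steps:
B(t, b) = -1 (B(t, b) = -1*1 = -1)
L(A, V) = -A
(21/(-62))*L(u(-7), 111) = (21/(-62))*(-1*(-8)) = (21*(-1/62))*8 = -21/62*8 = -84/31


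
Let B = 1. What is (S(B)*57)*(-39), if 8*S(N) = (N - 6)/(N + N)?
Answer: 11115/16 ≈ 694.69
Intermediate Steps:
S(N) = (-6 + N)/(16*N) (S(N) = ((N - 6)/(N + N))/8 = ((-6 + N)/((2*N)))/8 = ((-6 + N)*(1/(2*N)))/8 = ((-6 + N)/(2*N))/8 = (-6 + N)/(16*N))
(S(B)*57)*(-39) = (((1/16)*(-6 + 1)/1)*57)*(-39) = (((1/16)*1*(-5))*57)*(-39) = -5/16*57*(-39) = -285/16*(-39) = 11115/16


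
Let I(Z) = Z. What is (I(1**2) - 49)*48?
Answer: -2304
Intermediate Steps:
(I(1**2) - 49)*48 = (1**2 - 49)*48 = (1 - 49)*48 = -48*48 = -2304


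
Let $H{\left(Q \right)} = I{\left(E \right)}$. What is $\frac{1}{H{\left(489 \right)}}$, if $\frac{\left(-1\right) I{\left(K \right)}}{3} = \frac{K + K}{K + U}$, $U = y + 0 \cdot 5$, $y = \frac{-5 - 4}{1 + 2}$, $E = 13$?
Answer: $- \frac{5}{39} \approx -0.12821$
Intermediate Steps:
$y = -3$ ($y = - \frac{9}{3} = \left(-9\right) \frac{1}{3} = -3$)
$U = -3$ ($U = -3 + 0 \cdot 5 = -3 + 0 = -3$)
$I{\left(K \right)} = - \frac{6 K}{-3 + K}$ ($I{\left(K \right)} = - 3 \frac{K + K}{K - 3} = - 3 \frac{2 K}{-3 + K} = - \frac{6 K}{-3 + K}$)
$H{\left(Q \right)} = - \frac{39}{5}$ ($H{\left(Q \right)} = \left(-6\right) 13 \frac{1}{-3 + 13} = \left(-6\right) 13 \cdot \frac{1}{10} = - \frac{39}{5}$)
$\frac{1}{H{\left(489 \right)}} = \frac{1}{- \frac{39}{5}} = - \frac{5}{39}$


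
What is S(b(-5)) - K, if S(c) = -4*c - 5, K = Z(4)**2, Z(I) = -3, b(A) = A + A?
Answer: 26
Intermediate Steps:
b(A) = 2*A
K = 9 (K = (-3)**2 = 9)
S(c) = -5 - 4*c
S(b(-5)) - K = (-5 - 8*(-5)) - 1*9 = (-5 - 4*(-10)) - 9 = (-5 + 40) - 9 = 35 - 9 = 26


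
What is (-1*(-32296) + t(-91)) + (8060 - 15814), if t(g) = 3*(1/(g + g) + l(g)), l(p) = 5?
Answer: 4469371/182 ≈ 24557.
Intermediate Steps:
t(g) = 15 + 3/(2*g) (t(g) = 3*(1/(g + g) + 5) = 3*(1/(2*g) + 5) = 3*(5 + 1/(2*g)) = 15 + 3/(2*g))
(-1*(-32296) + t(-91)) + (8060 - 15814) = (-1*(-32296) + (15 + (3/2)/(-91))) + (8060 - 15814) = (32296 + (15 + (3/2)*(-1/91))) - 7754 = (32296 + (15 - 3/182)) - 7754 = (32296 + 2727/182) - 7754 = 5880599/182 - 7754 = 4469371/182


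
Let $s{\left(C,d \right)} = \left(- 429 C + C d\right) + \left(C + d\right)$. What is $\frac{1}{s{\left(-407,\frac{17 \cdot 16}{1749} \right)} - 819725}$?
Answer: $- \frac{1749}{1129140653} \approx -1.549 \cdot 10^{-6}$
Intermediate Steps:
$s{\left(C,d \right)} = d - 428 C + C d$
$\frac{1}{s{\left(-407,\frac{17 \cdot 16}{1749} \right)} - 819725} = \frac{1}{\left(\frac{17 \cdot 16}{1749} - -174196 - 407 \frac{17 \cdot 16}{1749}\right) - 819725} = \frac{1}{\left(272 \cdot \frac{1}{1749} + 174196 - 407 \cdot 272 \cdot \frac{1}{1749}\right) - 819725} = \frac{1}{\left(\frac{272}{1749} + 174196 - \frac{10064}{159}\right) - 819725} = \frac{1}{\frac{304558372}{1749} - 819725} = \frac{1}{- \frac{1129140653}{1749}} = - \frac{1749}{1129140653}$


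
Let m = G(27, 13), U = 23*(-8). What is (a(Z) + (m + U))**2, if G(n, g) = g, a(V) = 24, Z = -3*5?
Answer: 21609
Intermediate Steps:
Z = -15
U = -184
m = 13
(a(Z) + (m + U))**2 = (24 + (13 - 184))**2 = (24 - 171)**2 = (-147)**2 = 21609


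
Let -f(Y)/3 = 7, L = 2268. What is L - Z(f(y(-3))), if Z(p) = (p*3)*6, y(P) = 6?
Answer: 2646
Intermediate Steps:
f(Y) = -21 (f(Y) = -3*7 = -21)
Z(p) = 18*p (Z(p) = (3*p)*6 = 18*p)
L - Z(f(y(-3))) = 2268 - 18*(-21) = 2268 - 1*(-378) = 2268 + 378 = 2646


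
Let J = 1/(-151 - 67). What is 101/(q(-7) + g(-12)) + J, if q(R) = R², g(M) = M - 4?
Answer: 21985/7194 ≈ 3.0560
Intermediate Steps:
g(M) = -4 + M
J = -1/218 (J = 1/(-218) = -1/218 ≈ -0.0045872)
101/(q(-7) + g(-12)) + J = 101/((-7)² + (-4 - 12)) - 1/218 = 101/(49 - 16) - 1/218 = 101/33 - 1/218 = 21985/7194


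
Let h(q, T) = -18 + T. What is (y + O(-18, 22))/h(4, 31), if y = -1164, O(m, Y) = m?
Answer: -1182/13 ≈ -90.923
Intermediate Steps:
(y + O(-18, 22))/h(4, 31) = (-1164 - 18)/(-18 + 31) = -1182/13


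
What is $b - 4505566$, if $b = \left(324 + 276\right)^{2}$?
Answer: $-4145566$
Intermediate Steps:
$b = 360000$ ($b = 600^{2} = 360000$)
$b - 4505566 = 360000 - 4505566 = -4145566$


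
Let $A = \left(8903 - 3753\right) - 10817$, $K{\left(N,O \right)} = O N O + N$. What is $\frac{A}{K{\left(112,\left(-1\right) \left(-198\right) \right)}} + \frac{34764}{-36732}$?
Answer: $- \frac{12737957807}{13440728560} \approx -0.94771$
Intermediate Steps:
$K{\left(N,O \right)} = N + N O^{2}$ ($K{\left(N,O \right)} = N O O + N = N O^{2} + N = N + N O^{2}$)
$A = -5667$ ($A = 5150 - 10817 = -5667$)
$\frac{A}{K{\left(112,\left(-1\right) \left(-198\right) \right)}} + \frac{34764}{-36732} = - \frac{5667}{112 \left(1 + \left(\left(-1\right) \left(-198\right)\right)^{2}\right)} + \frac{34764}{-36732} = - \frac{5667}{112 \left(1 + 198^{2}\right)} + 34764 \left(- \frac{1}{36732}\right) = - \frac{5667}{112 \left(1 + 39204\right)} - \frac{2897}{3061} = - \frac{5667}{112 \cdot 39205} - \frac{2897}{3061} = - \frac{5667}{4390960} - \frac{2897}{3061} = - \frac{12737957807}{13440728560}$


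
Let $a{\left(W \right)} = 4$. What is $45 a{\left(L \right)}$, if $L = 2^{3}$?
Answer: $180$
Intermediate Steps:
$L = 8$
$45 a{\left(L \right)} = 45 \cdot 4 = 180$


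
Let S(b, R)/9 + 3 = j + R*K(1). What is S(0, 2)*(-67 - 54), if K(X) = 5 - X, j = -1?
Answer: -4356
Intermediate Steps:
S(b, R) = -36 + 36*R (S(b, R) = -27 + 9*(-1 + R*(5 - 1*1)) = -27 + 9*(-1 + R*(5 - 1)) = -27 + 9*(-1 + R*4) = -27 + 9*(-1 + 4*R) = -27 + (-9 + 36*R) = -36 + 36*R)
S(0, 2)*(-67 - 54) = (-36 + 36*2)*(-67 - 54) = (-36 + 72)*(-121) = 36*(-121) = -4356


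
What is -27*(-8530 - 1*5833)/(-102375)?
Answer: -43089/11375 ≈ -3.7880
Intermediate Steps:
-27*(-8530 - 1*5833)/(-102375) = -27*(-8530 - 5833)*(-1/102375) = -27*(-14363)*(-1/102375) = 387801*(-1/102375) = -43089/11375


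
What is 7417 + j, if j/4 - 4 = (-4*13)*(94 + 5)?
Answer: -13159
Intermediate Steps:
j = -20576 (j = 16 + 4*((-4*13)*(94 + 5)) = 16 + 4*(-52*99) = 16 + 4*(-5148) = 16 - 20592 = -20576)
7417 + j = 7417 - 20576 = -13159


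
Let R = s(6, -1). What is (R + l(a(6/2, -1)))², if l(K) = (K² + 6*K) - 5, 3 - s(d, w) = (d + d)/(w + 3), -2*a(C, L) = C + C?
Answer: 289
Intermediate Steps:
a(C, L) = -C (a(C, L) = -(C + C)/2 = -C)
s(d, w) = 3 - 2*d/(3 + w) (s(d, w) = 3 - (d + d)/(w + 3) = 3 - 2*d/(3 + w))
R = -3 (R = (9 - 2*6 + 3*(-1))/(3 - 1) = (9 - 12 - 3)/2 = (½)*(-6) = -3)
l(K) = -5 + K² + 6*K
(R + l(a(6/2, -1)))² = (-3 + (-5 + (-6/2)² + 6*(-6/2)))² = (-3 + (-5 + (-1*3)² + 6*(-1*3)))² = (-3 + (-5 + (-3)² + 6*(-3)))² = (-3 + (-5 + 9 - 18))² = (-3 - 14)² = (-17)² = 289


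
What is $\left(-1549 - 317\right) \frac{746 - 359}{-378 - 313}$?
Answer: $\frac{722142}{691} \approx 1045.1$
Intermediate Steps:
$\left(-1549 - 317\right) \frac{746 - 359}{-378 - 313} = - 1866 \frac{387}{-691} = - 1866 \cdot 387 \left(- \frac{1}{691}\right) = \left(-1866\right) \left(- \frac{387}{691}\right) = \frac{722142}{691}$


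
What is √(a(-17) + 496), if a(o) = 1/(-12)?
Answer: √17853/6 ≈ 22.269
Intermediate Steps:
a(o) = -1/12
√(a(-17) + 496) = √(-1/12 + 496) = √(5951/12) = √17853/6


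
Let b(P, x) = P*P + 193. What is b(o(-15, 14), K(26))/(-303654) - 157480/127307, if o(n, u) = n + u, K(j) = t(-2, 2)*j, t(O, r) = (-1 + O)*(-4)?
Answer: -23922064739/19328639889 ≈ -1.2376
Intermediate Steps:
t(O, r) = 4 - 4*O
K(j) = 12*j (K(j) = (4 - 4*(-2))*j = (4 + 8)*j = 12*j)
b(P, x) = 193 + P² (b(P, x) = P² + 193 = 193 + P²)
b(o(-15, 14), K(26))/(-303654) - 157480/127307 = (193 + (-15 + 14)²)/(-303654) - 157480/127307 = (193 + (-1)²)*(-1/303654) - 157480*1/127307 = (193 + 1)*(-1/303654) - 157480/127307 = 194*(-1/303654) - 157480/127307 = -97/151827 - 157480/127307 = -23922064739/19328639889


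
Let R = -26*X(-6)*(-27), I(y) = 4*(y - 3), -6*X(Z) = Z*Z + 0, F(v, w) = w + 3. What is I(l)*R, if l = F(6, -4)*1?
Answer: 67392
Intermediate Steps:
F(v, w) = 3 + w
X(Z) = -Z**2/6 (X(Z) = -(Z*Z + 0)/6 = -(Z**2 + 0)/6 = -Z**2/6)
l = -1 (l = (3 - 4)*1 = -1*1 = -1)
I(y) = -12 + 4*y (I(y) = 4*(-3 + y) = -12 + 4*y)
R = -4212 (R = -(-13)*(-6)**2/3*(-27) = -(-13)*36/3*(-27) = -26*(-6)*(-27) = 156*(-27) = -4212)
I(l)*R = (-12 + 4*(-1))*(-4212) = (-12 - 4)*(-4212) = -16*(-4212) = 67392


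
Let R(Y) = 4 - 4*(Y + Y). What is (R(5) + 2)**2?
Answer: 1156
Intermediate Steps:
R(Y) = 4 - 8*Y (R(Y) = 4 - 4*2*Y = 4 - 8*Y)
(R(5) + 2)**2 = ((4 - 8*5) + 2)**2 = ((4 - 40) + 2)**2 = (-36 + 2)**2 = (-34)**2 = 1156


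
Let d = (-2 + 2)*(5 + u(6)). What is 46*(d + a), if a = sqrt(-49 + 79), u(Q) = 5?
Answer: 46*sqrt(30) ≈ 251.95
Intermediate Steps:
a = sqrt(30) ≈ 5.4772
d = 0 (d = (-2 + 2)*(5 + 5) = 0*10 = 0)
46*(d + a) = 46*(0 + sqrt(30)) = 46*sqrt(30)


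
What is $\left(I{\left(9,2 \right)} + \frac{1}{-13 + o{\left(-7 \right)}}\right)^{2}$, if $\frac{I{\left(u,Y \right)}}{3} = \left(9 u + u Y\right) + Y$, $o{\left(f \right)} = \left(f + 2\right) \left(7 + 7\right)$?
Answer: $\frac{632421904}{6889} \approx 91802.0$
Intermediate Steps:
$o{\left(f \right)} = 28 + 14 f$ ($o{\left(f \right)} = \left(2 + f\right) 14 = 28 + 14 f$)
$I{\left(u,Y \right)} = 3 Y + 27 u + 3 Y u$ ($I{\left(u,Y \right)} = 3 \left(\left(9 u + u Y\right) + Y\right) = 3 \left(\left(9 u + Y u\right) + Y\right) = 3 \left(Y + 9 u + Y u\right) = 3 Y + 27 u + 3 Y u$)
$\left(I{\left(9,2 \right)} + \frac{1}{-13 + o{\left(-7 \right)}}\right)^{2} = \left(\left(3 \cdot 2 + 27 \cdot 9 + 3 \cdot 2 \cdot 9\right) + \frac{1}{-13 + \left(28 + 14 \left(-7\right)\right)}\right)^{2} = \left(\left(6 + 243 + 54\right) + \frac{1}{-13 + \left(28 - 98\right)}\right)^{2} = \left(303 + \frac{1}{-13 - 70}\right)^{2} = \left(303 + \frac{1}{-83}\right)^{2} = \left(303 - \frac{1}{83}\right)^{2} = \left(\frac{25148}{83}\right)^{2} = \frac{632421904}{6889}$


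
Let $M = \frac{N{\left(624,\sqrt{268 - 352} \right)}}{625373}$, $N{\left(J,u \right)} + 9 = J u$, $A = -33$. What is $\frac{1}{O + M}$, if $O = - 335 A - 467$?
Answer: $\frac{318528894036115}{3372583925472821293} - \frac{60035808 i \sqrt{21}}{3372583925472821293} \approx 9.4447 \cdot 10^{-5} - 8.1575 \cdot 10^{-11} i$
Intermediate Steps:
$N{\left(J,u \right)} = -9 + J u$
$M = - \frac{9}{625373} + \frac{1248 i \sqrt{21}}{625373}$ ($M = \frac{-9 + 624 \sqrt{268 - 352}}{625373} = \left(-9 + 624 \sqrt{-84}\right) \frac{1}{625373} = \left(-9 + 624 \cdot 2 i \sqrt{21}\right) \frac{1}{625373} = \left(-9 + 1248 i \sqrt{21}\right) \frac{1}{625373} = - \frac{9}{625373} + \frac{1248 i \sqrt{21}}{625373} \approx -1.4391 \cdot 10^{-5} + 0.009145 i$)
$O = 10588$ ($O = \left(-335\right) \left(-33\right) - 467 = 11055 - 467 = 10588$)
$\frac{1}{O + M} = \frac{1}{10588 - \left(\frac{9}{625373} - \frac{1248 i \sqrt{21}}{625373}\right)} = \frac{1}{\frac{6621449315}{625373} + \frac{1248 i \sqrt{21}}{625373}}$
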